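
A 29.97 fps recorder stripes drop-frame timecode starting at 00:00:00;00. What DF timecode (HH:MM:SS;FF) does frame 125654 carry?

Each 10-minute DF block holds 10 × 60 × 30 − 9 × 2 = 17982 frames. 125654 ÷ 17982 → 6 full blocks, remainder 17762.
Within the partial block the first minute is 1800 frames and each further minute 1798, so 9 further minute boundaries passed. Total skipped labels = 18 × 6 + 2 × 9 = 126.
Non-drop label index = 125654 + 126 = 125780; at 30 labels/s that is 01:09:52:20, i.e. DF 01:09:52;20.

01:09:52;20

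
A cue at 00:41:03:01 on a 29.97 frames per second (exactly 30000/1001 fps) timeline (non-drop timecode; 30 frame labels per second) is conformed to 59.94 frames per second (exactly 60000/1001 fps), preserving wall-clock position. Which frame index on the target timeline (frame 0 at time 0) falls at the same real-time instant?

Source frame index: (0×3600 + 41×60 + 3) × 30 + 1 = 73891.
Real time: 73891 / (30000/1001) = 73964891/30000 s.
Target frame: (73964891/30000) × (60000/1001) = 147782.

frame 147782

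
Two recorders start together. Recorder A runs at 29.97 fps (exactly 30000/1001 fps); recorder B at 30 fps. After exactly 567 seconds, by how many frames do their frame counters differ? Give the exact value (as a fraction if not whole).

A emits 30000/1001 × 567 = 2430000/143 frames; B emits 30 × 567 = 17010.
Difference = 2430/143 frames (≈ 16.9930); B is ahead of A.

2430/143 frames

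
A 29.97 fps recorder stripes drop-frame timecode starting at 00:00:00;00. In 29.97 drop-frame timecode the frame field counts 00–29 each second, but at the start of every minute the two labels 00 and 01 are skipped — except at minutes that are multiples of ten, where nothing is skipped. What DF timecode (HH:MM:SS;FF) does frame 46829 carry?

Ten DF minutes hold 17982 frames, so frame 46829 lies in block 2 (frames 35964–53945) with 10865 frames into that block.
The block's first minute is 1800 frames and the rest 1798 each; 10865 frames reaches minute 6, so 2 × 18 + 6 × 2 = 48 labels have been skipped so far.
Adding those back, label number 46829 + 48 = 46877 at 30 labels/s is 1562 s + 17 f = 0 h 26 min 2 s frame 17, i.e. 00:26:02;17.

00:26:02;17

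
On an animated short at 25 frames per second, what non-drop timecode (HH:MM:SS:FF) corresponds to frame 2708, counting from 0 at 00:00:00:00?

2708 ÷ 25 = 108 full seconds, remainder 8 frames.
108 s = 0 h 1 min 48 s.
Timecode: 00:01:48:08.

00:01:48:08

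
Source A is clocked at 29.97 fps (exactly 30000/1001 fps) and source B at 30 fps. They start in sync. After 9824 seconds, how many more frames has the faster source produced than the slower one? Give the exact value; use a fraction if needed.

A emits 30000/1001 × 9824 = 294720000/1001 frames; B emits 30 × 9824 = 294720.
Difference = 294720/1001 frames (≈ 294.4256); B is ahead of A.

294720/1001 frames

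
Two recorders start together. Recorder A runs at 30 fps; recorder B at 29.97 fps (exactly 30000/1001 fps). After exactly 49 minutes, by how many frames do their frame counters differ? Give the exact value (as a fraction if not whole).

49 min = 2940 s.
A emits 30 × 2940 = 88200 frames; B emits 30000/1001 × 2940 = 12600000/143.
Difference = 12600/143 frames (≈ 88.1119); B is behind A.

12600/143 frames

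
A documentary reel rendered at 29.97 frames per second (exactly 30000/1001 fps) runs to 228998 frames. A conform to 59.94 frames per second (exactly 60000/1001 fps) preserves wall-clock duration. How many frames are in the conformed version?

457996 frames

Target frames = source frames × (target rate / source rate) = 228998 × (60000/1001)/(30000/1001) = 228998 × 2 = 457996.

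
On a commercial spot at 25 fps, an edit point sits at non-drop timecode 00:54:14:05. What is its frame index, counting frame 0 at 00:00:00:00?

81355

Total seconds to the label: (0 × 3600 + 54 × 60 + 14) = 3254.
Frame index = 3254 × 25 + 5 = 81355.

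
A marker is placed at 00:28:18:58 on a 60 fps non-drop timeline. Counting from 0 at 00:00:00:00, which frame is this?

Total seconds to the label: (0 × 3600 + 28 × 60 + 18) = 1698.
Frame index = 1698 × 60 + 58 = 101938.

101938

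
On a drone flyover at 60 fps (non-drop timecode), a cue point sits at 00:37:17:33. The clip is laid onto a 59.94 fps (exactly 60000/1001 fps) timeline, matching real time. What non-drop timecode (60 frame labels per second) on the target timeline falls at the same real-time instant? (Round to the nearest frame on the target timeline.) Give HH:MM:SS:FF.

Source frame index: (0×3600 + 37×60 + 17) × 60 + 33 = 134253.
Real time: 134253 / (60) = 44751/20 s.
Target frame: (44751/20) × (60000/1001) = 19179000/143 ≈ 134118.881 → 134119.
At 60 labels/s: frame 134119 → 00:37:15:19.

00:37:15:19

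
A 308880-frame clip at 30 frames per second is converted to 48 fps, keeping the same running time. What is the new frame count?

494208 frames

Target frames = source frames × (target rate / source rate) = 308880 × (48)/(30) = 308880 × 8/5 = 494208.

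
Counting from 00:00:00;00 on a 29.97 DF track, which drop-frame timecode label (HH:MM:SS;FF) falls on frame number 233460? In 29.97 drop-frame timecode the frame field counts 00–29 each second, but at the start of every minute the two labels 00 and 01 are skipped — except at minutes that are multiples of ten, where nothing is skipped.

Each 10-minute DF block holds 10 × 60 × 30 − 9 × 2 = 17982 frames. 233460 ÷ 17982 → 12 full blocks, remainder 17676.
Within the partial block the first minute is 1800 frames and each further minute 1798, so 9 further minute boundaries passed. Total skipped labels = 18 × 12 + 2 × 9 = 234.
Non-drop label index = 233460 + 234 = 233694; at 30 labels/s that is 02:09:49:24, i.e. DF 02:09:49;24.

02:09:49;24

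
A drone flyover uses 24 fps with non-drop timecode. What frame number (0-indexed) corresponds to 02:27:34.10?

Total seconds to the label: (2 × 3600 + 27 × 60 + 34) = 8854.
Frame index = 8854 × 24 + 10 = 212506.

frame 212506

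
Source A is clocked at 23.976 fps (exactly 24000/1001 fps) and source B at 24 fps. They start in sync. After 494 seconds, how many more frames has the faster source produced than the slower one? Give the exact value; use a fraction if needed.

A emits 24000/1001 × 494 = 912000/77 frames; B emits 24 × 494 = 11856.
Difference = 912/77 frames (≈ 11.8442); B is ahead of A.

912/77 frames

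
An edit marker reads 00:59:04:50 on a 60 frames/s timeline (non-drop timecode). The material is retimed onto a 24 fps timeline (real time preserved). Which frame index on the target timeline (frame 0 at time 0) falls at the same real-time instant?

frame 85076

Source frame index: (0×3600 + 59×60 + 4) × 60 + 50 = 212690.
Real time: 212690 / (60) = 21269/6 s.
Target frame: (21269/6) × (24) = 85076.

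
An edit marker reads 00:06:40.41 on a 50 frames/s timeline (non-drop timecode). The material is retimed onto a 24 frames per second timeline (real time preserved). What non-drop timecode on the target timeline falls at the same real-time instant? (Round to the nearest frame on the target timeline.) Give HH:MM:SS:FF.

Source frame index: (0×3600 + 6×60 + 40) × 50 + 41 = 20041.
Real time: 20041 / (50) = 20041/50 s.
Target frame: (20041/50) × (24) = 240492/25 ≈ 9619.680 → 9620.
At 24 labels/s: frame 9620 → 00:06:40:20.

00:06:40:20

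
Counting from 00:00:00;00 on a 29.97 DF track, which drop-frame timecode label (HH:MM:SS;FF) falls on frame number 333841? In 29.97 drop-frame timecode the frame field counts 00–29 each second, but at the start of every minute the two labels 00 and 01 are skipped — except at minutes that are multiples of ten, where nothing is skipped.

Ten DF minutes hold 17982 frames, so frame 333841 lies in block 18 (frames 323676–341657) with 10165 frames into that block.
The block's first minute is 1800 frames and the rest 1798 each; 10165 frames reaches minute 5, so 18 × 18 + 5 × 2 = 334 labels have been skipped so far.
Adding those back, label number 333841 + 334 = 334175 at 30 labels/s is 11139 s + 5 f = 3 h 5 min 39 s frame 5, i.e. 03:05:39;05.

03:05:39;05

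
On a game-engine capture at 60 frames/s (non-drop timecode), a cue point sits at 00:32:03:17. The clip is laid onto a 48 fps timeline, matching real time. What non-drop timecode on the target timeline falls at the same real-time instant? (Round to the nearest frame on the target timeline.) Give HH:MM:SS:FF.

00:32:03:14

Source frame index: (0×3600 + 32×60 + 3) × 60 + 17 = 115397.
Real time: 115397 / (60) = 115397/60 s.
Target frame: (115397/60) × (48) = 461588/5 ≈ 92317.600 → 92318.
At 48 labels/s: frame 92318 → 00:32:03:14.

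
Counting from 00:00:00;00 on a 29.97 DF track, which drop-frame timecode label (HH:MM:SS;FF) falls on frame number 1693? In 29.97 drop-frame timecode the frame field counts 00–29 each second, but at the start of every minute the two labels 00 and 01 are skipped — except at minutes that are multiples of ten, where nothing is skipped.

00:00:56;13

Ten DF minutes hold 17982 frames, so frame 1693 lies in block 0 (frames 0–17981) with 1693 frames into that block.
The block's first minute is 1800 frames and the rest 1798 each; 1693 frames reaches minute 0, so 0 × 18 + 0 × 2 = 0 labels have been skipped so far.
Adding those back, label number 1693 + 0 = 1693 at 30 labels/s is 56 s + 13 f = 0 h 0 min 56 s frame 13, i.e. 00:00:56;13.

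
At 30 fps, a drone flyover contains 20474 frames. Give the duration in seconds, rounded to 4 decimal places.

Running time = 20474 × 1/30 = 10237/15 s ≈ 682.4667 s.

682.4667 seconds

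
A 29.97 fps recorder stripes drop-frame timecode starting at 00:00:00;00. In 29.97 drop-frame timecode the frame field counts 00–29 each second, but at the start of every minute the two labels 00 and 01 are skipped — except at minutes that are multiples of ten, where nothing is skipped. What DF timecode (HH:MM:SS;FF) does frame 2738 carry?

Ten DF minutes hold 17982 frames, so frame 2738 lies in block 0 (frames 0–17981) with 2738 frames into that block.
The block's first minute is 1800 frames and the rest 1798 each; 2738 frames reaches minute 1, so 0 × 18 + 1 × 2 = 2 labels have been skipped so far.
Adding those back, label number 2738 + 2 = 2740 at 30 labels/s is 91 s + 10 f = 0 h 1 min 31 s frame 10, i.e. 00:01:31;10.

00:01:31;10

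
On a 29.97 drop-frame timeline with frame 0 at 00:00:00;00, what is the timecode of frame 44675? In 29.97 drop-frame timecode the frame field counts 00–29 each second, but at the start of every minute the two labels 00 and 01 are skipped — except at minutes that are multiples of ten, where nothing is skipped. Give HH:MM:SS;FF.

00:24:50;19

Each 10-minute DF block holds 10 × 60 × 30 − 9 × 2 = 17982 frames. 44675 ÷ 17982 → 2 full blocks, remainder 8711.
Within the partial block the first minute is 1800 frames and each further minute 1798, so 4 further minute boundaries passed. Total skipped labels = 18 × 2 + 2 × 4 = 44.
Non-drop label index = 44675 + 44 = 44719; at 30 labels/s that is 00:24:50:19, i.e. DF 00:24:50;19.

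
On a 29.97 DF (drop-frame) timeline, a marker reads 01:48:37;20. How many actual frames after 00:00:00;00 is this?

195334

As if non-drop at 30 labels/s: (1 × 3600 + 48 × 60 + 37) × 30 + 20 = 195530.
Minute boundaries passed: 108; those not divisible by 10: 108 − 10 = 98; dropped labels = 2 × 98 = 196.
Actual frame index = 195530 − 196 = 195334.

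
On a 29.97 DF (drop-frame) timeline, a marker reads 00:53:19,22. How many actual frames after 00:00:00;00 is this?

95896

Complete 10-minute blocks: 5, each 17982 frames → 89910.
Remaining 3 whole minutes in the current block: 1800 + 2 × 1798 = 5396 frames.
Within the current minute: 19 × 30 + 22 − 2 = 590 (labels ;00/;01 skipped at this minute). Total = 89910 + 5396 + 590 = 95896.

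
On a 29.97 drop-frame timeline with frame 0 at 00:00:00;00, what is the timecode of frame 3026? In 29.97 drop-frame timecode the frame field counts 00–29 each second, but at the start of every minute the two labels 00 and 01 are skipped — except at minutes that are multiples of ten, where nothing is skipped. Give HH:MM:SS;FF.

Each 10-minute DF block holds 10 × 60 × 30 − 9 × 2 = 17982 frames. 3026 ÷ 17982 → 0 full blocks, remainder 3026.
Within the partial block the first minute is 1800 frames and each further minute 1798, so 1 further minute boundary passed. Total skipped labels = 18 × 0 + 2 × 1 = 2.
Non-drop label index = 3026 + 2 = 3028; at 30 labels/s that is 00:01:40:28, i.e. DF 00:01:40;28.

00:01:40;28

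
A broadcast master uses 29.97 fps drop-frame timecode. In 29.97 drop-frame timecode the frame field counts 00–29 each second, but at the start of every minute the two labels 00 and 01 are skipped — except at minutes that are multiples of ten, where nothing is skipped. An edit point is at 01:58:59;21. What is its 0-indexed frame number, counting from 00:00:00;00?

213977

Complete 10-minute blocks: 11, each 17982 frames → 197802.
Remaining 8 whole minutes in the current block: 1800 + 7 × 1798 = 14386 frames.
Within the current minute: 59 × 30 + 21 − 2 = 1789 (labels ;00/;01 skipped at this minute). Total = 197802 + 14386 + 1789 = 213977.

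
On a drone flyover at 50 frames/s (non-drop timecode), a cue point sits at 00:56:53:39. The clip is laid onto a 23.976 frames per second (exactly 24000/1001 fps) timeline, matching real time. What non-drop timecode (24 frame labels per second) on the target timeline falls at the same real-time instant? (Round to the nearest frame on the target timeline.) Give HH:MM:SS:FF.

Source frame index: (0×3600 + 56×60 + 53) × 50 + 39 = 170689.
Real time: 170689 / (50) = 170689/50 s.
Target frame: (170689/50) × (24000/1001) = 81930720/1001 ≈ 81848.871 → 81849.
At 24 labels/s: frame 81849 → 00:56:50:09.

00:56:50:09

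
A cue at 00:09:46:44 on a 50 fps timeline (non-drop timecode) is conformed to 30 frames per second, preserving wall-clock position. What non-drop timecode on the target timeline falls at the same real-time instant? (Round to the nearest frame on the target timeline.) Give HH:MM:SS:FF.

00:09:46:26

Source frame index: (0×3600 + 9×60 + 46) × 50 + 44 = 29344.
Real time: 29344 / (50) = 14672/25 s.
Target frame: (14672/25) × (30) = 88032/5 ≈ 17606.400 → 17606.
At 30 labels/s: frame 17606 → 00:09:46:26.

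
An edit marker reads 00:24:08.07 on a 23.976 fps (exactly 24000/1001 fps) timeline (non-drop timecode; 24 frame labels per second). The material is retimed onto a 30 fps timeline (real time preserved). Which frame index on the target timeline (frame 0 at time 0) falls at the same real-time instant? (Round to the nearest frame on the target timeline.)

frame 43492

Source frame index: (0×3600 + 24×60 + 8) × 24 + 7 = 34759.
Real time: 34759 / (24000/1001) = 34793759/24000 s.
Target frame: (34793759/24000) × (30) = 34793759/800 ≈ 43492.199 → 43492.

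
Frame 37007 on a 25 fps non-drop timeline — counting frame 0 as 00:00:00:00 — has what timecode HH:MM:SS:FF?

00:24:40:07

37007 ÷ 25 = 1480 full seconds, remainder 7 frames.
1480 s = 0 h 24 min 40 s.
Timecode: 00:24:40:07.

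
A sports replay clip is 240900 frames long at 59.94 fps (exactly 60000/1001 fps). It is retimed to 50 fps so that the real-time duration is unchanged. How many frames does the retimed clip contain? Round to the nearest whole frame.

Frames at target rate = 240900 × (50) / (60000/1001) = 803803/4 ≈ 200950.750.
Nearest whole frame: 200951.

200951 frames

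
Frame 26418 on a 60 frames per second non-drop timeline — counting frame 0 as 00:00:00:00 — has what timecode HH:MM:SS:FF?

26418 ÷ 60 = 440 full seconds, remainder 18 frames.
440 s = 0 h 7 min 20 s.
Timecode: 00:07:20:18.

00:07:20:18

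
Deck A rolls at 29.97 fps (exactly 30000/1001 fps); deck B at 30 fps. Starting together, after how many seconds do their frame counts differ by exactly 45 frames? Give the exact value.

1501.5 seconds

The gap grows by |30 − 30000/1001| = 30/1001 frames per second.
Time for a 45-frame gap: 45 ÷ (30/1001) = 1501.5 s.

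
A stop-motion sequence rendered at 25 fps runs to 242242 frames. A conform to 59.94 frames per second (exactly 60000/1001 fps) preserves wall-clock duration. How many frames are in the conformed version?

Target frames = source frames × (target rate / source rate) = 242242 × (60000/1001)/(25) = 242242 × 2400/1001 = 580800.

580800 frames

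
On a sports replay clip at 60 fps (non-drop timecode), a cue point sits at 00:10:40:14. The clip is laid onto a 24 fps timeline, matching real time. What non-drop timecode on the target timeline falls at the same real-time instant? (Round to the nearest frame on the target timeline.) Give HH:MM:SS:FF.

Source frame index: (0×3600 + 10×60 + 40) × 60 + 14 = 38414.
Real time: 38414 / (60) = 19207/30 s.
Target frame: (19207/30) × (24) = 76828/5 ≈ 15365.600 → 15366.
At 24 labels/s: frame 15366 → 00:10:40:06.

00:10:40:06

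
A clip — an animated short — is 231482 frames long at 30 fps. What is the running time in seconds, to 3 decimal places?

7716.067 seconds

Running time = 231482 × 1/30 = 115741/15 s ≈ 7716.067 s.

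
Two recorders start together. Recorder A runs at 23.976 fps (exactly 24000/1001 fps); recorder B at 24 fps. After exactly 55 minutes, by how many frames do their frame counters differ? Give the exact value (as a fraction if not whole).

55 min = 3300 s.
A emits 24000/1001 × 3300 = 7200000/91 frames; B emits 24 × 3300 = 79200.
Difference = 7200/91 frames (≈ 79.1209); B is ahead of A.

7200/91 frames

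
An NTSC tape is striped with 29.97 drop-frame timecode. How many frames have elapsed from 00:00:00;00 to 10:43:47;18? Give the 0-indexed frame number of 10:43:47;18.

1157670

Complete 10-minute blocks: 64, each 17982 frames → 1150848.
Remaining 3 whole minutes in the current block: 1800 + 2 × 1798 = 5396 frames.
Within the current minute: 47 × 30 + 18 − 2 = 1426 (labels ;00/;01 skipped at this minute). Total = 1150848 + 5396 + 1426 = 1157670.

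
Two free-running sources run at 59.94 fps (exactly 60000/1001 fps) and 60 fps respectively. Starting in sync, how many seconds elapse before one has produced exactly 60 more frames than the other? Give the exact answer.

The gap grows by |60 − 60000/1001| = 60/1001 frames per second.
Time for a 60-frame gap: 60 ÷ (60/1001) = 1001 s.

1001 seconds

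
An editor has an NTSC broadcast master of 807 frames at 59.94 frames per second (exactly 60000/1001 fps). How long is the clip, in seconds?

13.46345 seconds

Running time = 807 / (60000/1001) = 13.46345 s.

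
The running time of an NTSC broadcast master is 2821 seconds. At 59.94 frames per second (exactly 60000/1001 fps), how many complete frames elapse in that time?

Frames = 2821 × 60000/1001 = 1860000/11 ≈ 169090.9091.
Complete frames: 169090.

169090 frames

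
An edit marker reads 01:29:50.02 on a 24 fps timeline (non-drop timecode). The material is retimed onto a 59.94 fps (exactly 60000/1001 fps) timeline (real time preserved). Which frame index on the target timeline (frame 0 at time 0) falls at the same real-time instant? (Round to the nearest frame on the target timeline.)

Source frame index: (1×3600 + 29×60 + 50) × 24 + 2 = 129362.
Real time: 129362 / (24) = 64681/12 s.
Target frame: (64681/12) × (60000/1001) = 323405000/1001 ≈ 323081.918 → 323082.

frame 323082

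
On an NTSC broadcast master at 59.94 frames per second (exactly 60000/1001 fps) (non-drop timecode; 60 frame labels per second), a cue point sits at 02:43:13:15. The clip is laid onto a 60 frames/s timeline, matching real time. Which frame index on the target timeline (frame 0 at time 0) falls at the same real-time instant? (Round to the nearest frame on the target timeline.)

Source frame index: (2×3600 + 43×60 + 13) × 60 + 15 = 587595.
Real time: 587595 / (60000/1001) = 39212173/4000 s.
Target frame: (39212173/4000) × (60) = 117636519/200 ≈ 588182.595 → 588183.

frame 588183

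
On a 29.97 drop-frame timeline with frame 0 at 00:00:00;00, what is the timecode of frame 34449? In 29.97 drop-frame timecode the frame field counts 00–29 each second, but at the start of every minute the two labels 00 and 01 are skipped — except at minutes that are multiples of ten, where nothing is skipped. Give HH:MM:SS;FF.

Ten DF minutes hold 17982 frames, so frame 34449 lies in block 1 (frames 17982–35963) with 16467 frames into that block.
The block's first minute is 1800 frames and the rest 1798 each; 16467 frames reaches minute 9, so 1 × 18 + 9 × 2 = 36 labels have been skipped so far.
Adding those back, label number 34449 + 36 = 34485 at 30 labels/s is 1149 s + 15 f = 0 h 19 min 9 s frame 15, i.e. 00:19:09;15.

00:19:09;15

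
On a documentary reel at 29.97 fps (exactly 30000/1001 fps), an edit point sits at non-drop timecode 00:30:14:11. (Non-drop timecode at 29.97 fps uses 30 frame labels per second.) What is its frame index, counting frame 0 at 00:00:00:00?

54431

Total seconds to the label: (0 × 3600 + 30 × 60 + 14) = 1814.
Frame index = 1814 × 30 + 11 = 54431.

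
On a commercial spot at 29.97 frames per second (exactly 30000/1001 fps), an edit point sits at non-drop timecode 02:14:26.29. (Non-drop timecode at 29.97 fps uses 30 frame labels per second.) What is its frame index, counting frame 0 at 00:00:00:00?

frame 242009

Total seconds to the label: (2 × 3600 + 14 × 60 + 26) = 8066.
Frame index = 8066 × 30 + 29 = 242009.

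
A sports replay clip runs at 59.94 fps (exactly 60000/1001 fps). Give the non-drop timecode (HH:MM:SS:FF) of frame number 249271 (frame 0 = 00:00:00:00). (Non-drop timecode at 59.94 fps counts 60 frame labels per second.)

249271 ÷ 60 = 4154 full seconds, remainder 31 frames.
4154 s = 1 h 9 min 14 s.
Timecode: 01:09:14:31.

01:09:14:31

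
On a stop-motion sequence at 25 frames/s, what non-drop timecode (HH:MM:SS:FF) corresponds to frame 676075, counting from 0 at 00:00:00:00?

07:30:43:00

676075 ÷ 25 = 27043 full seconds, remainder 0 frames.
27043 s = 7 h 30 min 43 s.
Timecode: 07:30:43:00.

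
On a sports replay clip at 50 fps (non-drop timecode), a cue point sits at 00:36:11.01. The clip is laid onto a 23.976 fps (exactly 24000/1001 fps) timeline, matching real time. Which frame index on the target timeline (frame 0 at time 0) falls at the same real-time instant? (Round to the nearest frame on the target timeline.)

Source frame index: (0×3600 + 36×60 + 11) × 50 + 1 = 108551.
Real time: 108551 / (50) = 108551/50 s.
Target frame: (108551/50) × (24000/1001) = 52104480/1001 ≈ 52052.428 → 52052.

frame 52052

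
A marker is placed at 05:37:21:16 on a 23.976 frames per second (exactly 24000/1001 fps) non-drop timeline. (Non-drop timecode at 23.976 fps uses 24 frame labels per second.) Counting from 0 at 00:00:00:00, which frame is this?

Total seconds to the label: (5 × 3600 + 37 × 60 + 21) = 20241.
Frame index = 20241 × 24 + 16 = 485800.

frame 485800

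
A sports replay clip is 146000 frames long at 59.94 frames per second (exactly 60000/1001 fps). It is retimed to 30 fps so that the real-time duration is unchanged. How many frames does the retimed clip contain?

73073 frames

Target frames = source frames × (target rate / source rate) = 146000 × (30)/(60000/1001) = 146000 × 1001/2000 = 73073.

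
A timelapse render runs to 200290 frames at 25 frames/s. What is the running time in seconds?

8011.6 seconds

Running time = 200290 / (25) = 8011.6 s.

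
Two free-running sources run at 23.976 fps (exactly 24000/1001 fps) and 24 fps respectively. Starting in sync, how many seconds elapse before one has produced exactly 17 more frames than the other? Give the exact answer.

17017/24 seconds

The gap grows by |24 − 24000/1001| = 24/1001 frames per second.
Time for a 17-frame gap: 17 ÷ (24/1001) = 17017/24 s.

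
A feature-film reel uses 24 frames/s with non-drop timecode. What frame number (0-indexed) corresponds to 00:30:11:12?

frame 43476

Total seconds to the label: (0 × 3600 + 30 × 60 + 11) = 1811.
Frame index = 1811 × 24 + 12 = 43476.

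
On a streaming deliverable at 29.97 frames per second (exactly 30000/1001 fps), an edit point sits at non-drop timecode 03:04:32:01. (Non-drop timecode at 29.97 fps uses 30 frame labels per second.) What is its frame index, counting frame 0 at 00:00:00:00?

Total seconds to the label: (3 × 3600 + 4 × 60 + 32) = 11072.
Frame index = 11072 × 30 + 1 = 332161.

frame 332161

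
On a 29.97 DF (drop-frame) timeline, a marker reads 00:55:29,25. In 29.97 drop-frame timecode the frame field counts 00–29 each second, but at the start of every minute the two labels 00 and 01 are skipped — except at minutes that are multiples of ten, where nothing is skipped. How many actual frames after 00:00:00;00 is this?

Complete 10-minute blocks: 5, each 17982 frames → 89910.
Remaining 5 whole minutes in the current block: 1800 + 4 × 1798 = 8992 frames.
Within the current minute: 29 × 30 + 25 − 2 = 893 (labels ;00/;01 skipped at this minute). Total = 89910 + 8992 + 893 = 99795.

99795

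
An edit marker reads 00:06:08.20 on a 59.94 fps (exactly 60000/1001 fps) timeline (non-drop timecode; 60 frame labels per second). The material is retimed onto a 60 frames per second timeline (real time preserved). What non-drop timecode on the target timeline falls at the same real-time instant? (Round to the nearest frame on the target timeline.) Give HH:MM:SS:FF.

Source frame index: (0×3600 + 6×60 + 8) × 60 + 20 = 22100.
Real time: 22100 / (60000/1001) = 221221/600 s.
Target frame: (221221/600) × (60) = 221221/10 ≈ 22122.100 → 22122.
At 60 labels/s: frame 22122 → 00:06:08:42.

00:06:08:42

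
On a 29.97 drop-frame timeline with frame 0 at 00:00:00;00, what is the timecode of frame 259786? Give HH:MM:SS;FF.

Ten DF minutes hold 17982 frames, so frame 259786 lies in block 14 (frames 251748–269729) with 8038 frames into that block.
The block's first minute is 1800 frames and the rest 1798 each; 8038 frames reaches minute 4, so 14 × 18 + 4 × 2 = 260 labels have been skipped so far.
Adding those back, label number 259786 + 260 = 260046 at 30 labels/s is 8668 s + 6 f = 2 h 24 min 28 s frame 6, i.e. 02:24:28;06.

02:24:28;06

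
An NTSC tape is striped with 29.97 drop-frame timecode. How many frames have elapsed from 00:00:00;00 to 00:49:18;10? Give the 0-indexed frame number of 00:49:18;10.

As if non-drop at 30 labels/s: (0 × 3600 + 49 × 60 + 18) × 30 + 10 = 88750.
Minute boundaries passed: 49; those not divisible by 10: 49 − 4 = 45; dropped labels = 2 × 45 = 90.
Actual frame index = 88750 − 90 = 88660.

88660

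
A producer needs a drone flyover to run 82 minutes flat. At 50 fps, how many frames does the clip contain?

82 min = 4920 s.
Frames = 4920 × 50 = 246000.

246000 frames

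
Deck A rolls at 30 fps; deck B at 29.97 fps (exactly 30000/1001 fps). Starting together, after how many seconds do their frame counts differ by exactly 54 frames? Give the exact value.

1801.8 seconds

The gap grows by |30000/1001 − 30| = 30/1001 frames per second.
Time for a 54-frame gap: 54 ÷ (30/1001) = 1801.8 s.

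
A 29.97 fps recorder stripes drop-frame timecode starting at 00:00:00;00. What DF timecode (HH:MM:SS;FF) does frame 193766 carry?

01:47:45;10

Ten DF minutes hold 17982 frames, so frame 193766 lies in block 10 (frames 179820–197801) with 13946 frames into that block.
The block's first minute is 1800 frames and the rest 1798 each; 13946 frames reaches minute 7, so 10 × 18 + 7 × 2 = 194 labels have been skipped so far.
Adding those back, label number 193766 + 194 = 193960 at 30 labels/s is 6465 s + 10 f = 1 h 47 min 45 s frame 10, i.e. 01:47:45;10.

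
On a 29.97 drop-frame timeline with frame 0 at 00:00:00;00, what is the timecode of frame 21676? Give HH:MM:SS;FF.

Ten DF minutes hold 17982 frames, so frame 21676 lies in block 1 (frames 17982–35963) with 3694 frames into that block.
The block's first minute is 1800 frames and the rest 1798 each; 3694 frames reaches minute 2, so 1 × 18 + 2 × 2 = 22 labels have been skipped so far.
Adding those back, label number 21676 + 22 = 21698 at 30 labels/s is 723 s + 8 f = 0 h 12 min 3 s frame 8, i.e. 00:12:03;08.

00:12:03;08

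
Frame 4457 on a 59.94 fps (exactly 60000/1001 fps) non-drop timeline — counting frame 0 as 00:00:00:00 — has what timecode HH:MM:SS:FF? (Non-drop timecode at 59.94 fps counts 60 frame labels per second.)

00:01:14:17

4457 ÷ 60 = 74 full seconds, remainder 17 frames.
74 s = 0 h 1 min 14 s.
Timecode: 00:01:14:17.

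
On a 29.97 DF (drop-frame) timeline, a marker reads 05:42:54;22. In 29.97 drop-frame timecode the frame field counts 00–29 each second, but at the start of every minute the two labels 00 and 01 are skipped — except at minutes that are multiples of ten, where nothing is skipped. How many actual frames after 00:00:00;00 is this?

As if non-drop at 30 labels/s: (5 × 3600 + 42 × 60 + 54) × 30 + 22 = 617242.
Minute boundaries passed: 342; those not divisible by 10: 342 − 34 = 308; dropped labels = 2 × 308 = 616.
Actual frame index = 617242 − 616 = 616626.

616626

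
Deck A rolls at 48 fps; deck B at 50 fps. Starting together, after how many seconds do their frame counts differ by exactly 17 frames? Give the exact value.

8.5 seconds

The gap grows by |50 − 48| = 2 frames per second.
Time for a 17-frame gap: 17 ÷ (2) = 8.5 s.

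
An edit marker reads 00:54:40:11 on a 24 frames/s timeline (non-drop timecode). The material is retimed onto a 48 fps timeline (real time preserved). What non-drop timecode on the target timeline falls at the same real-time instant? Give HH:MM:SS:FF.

Source frame index: (0×3600 + 54×60 + 40) × 24 + 11 = 78731.
Real time: 78731 / (24) = 78731/24 s.
Target frame: (78731/24) × (48) = 157462.
At 48 labels/s: frame 157462 → 00:54:40:22.

00:54:40:22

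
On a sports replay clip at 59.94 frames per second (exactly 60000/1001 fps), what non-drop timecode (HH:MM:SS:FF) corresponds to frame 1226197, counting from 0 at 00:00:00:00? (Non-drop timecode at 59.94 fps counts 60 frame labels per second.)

1226197 ÷ 60 = 20436 full seconds, remainder 37 frames.
20436 s = 5 h 40 min 36 s.
Timecode: 05:40:36:37.

05:40:36:37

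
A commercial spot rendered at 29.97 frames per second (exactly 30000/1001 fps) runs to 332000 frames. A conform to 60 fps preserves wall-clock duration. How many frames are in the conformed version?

664664 frames

Target frames = source frames × (target rate / source rate) = 332000 × (60)/(30000/1001) = 332000 × 1001/500 = 664664.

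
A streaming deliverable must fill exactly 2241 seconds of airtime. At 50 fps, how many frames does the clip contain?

Frames = 2241 × 50 = 112050.

112050 frames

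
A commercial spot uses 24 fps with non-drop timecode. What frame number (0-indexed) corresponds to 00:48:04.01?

frame 69217

Total seconds to the label: (0 × 3600 + 48 × 60 + 4) = 2884.
Frame index = 2884 × 24 + 1 = 69217.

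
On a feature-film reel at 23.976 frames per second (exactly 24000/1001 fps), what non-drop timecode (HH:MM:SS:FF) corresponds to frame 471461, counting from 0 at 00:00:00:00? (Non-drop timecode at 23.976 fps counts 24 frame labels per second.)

05:27:24:05

471461 ÷ 24 = 19644 full seconds, remainder 5 frames.
19644 s = 5 h 27 min 24 s.
Timecode: 05:27:24:05.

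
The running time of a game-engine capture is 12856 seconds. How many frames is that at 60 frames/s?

Frames = 12856 × 60 = 771360.

771360 frames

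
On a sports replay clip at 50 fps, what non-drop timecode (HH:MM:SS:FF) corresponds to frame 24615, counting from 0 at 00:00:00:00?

24615 ÷ 50 = 492 full seconds, remainder 15 frames.
492 s = 0 h 8 min 12 s.
Timecode: 00:08:12:15.

00:08:12:15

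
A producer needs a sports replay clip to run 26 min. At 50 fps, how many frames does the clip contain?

78000 frames

26 min = 1560 s.
Frames = 1560 × 50 = 78000.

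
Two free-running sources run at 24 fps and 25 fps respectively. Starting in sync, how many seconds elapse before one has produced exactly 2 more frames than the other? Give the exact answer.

2 seconds

The gap grows by |25 − 24| = 1 frame per second.
Time for a 2-frame gap: 2 ÷ (1) = 2 s.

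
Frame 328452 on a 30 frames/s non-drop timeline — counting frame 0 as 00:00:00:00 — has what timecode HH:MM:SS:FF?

03:02:28:12

328452 ÷ 30 = 10948 full seconds, remainder 12 frames.
10948 s = 3 h 2 min 28 s.
Timecode: 03:02:28:12.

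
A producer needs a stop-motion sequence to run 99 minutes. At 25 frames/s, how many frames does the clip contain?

148500 frames

99 min = 5940 s.
Frames = 5940 × 25 = 148500.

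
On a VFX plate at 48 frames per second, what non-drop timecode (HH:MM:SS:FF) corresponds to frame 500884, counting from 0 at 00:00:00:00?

500884 ÷ 48 = 10435 full seconds, remainder 4 frames.
10435 s = 2 h 53 min 55 s.
Timecode: 02:53:55:04.

02:53:55:04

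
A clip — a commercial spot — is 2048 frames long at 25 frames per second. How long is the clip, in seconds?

Running time = 2048 / (25) = 81.92 s.

81.92 seconds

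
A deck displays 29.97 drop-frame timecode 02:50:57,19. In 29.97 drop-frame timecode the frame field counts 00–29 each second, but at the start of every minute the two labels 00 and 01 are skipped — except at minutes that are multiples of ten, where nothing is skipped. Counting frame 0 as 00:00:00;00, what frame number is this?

As if non-drop at 30 labels/s: (2 × 3600 + 50 × 60 + 57) × 30 + 19 = 307729.
Minute boundaries passed: 170; those not divisible by 10: 170 − 17 = 153; dropped labels = 2 × 153 = 306.
Actual frame index = 307729 − 306 = 307423.

307423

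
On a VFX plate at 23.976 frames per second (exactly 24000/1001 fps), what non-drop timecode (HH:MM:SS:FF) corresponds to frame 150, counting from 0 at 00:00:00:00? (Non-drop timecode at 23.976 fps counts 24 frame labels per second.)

150 ÷ 24 = 6 full seconds, remainder 6 frames.
6 s = 0 h 0 min 6 s.
Timecode: 00:00:06:06.

00:00:06:06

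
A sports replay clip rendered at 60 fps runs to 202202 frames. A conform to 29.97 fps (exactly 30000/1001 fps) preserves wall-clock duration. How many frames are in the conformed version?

101000 frames

Target frames = source frames × (target rate / source rate) = 202202 × (30000/1001)/(60) = 202202 × 500/1001 = 101000.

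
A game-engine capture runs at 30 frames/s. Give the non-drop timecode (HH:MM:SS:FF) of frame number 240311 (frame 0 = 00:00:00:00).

240311 ÷ 30 = 8010 full seconds, remainder 11 frames.
8010 s = 2 h 13 min 30 s.
Timecode: 02:13:30:11.

02:13:30:11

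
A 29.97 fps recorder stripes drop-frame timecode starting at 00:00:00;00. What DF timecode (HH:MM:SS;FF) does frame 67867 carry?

Ten DF minutes hold 17982 frames, so frame 67867 lies in block 3 (frames 53946–71927) with 13921 frames into that block.
The block's first minute is 1800 frames and the rest 1798 each; 13921 frames reaches minute 7, so 3 × 18 + 7 × 2 = 68 labels have been skipped so far.
Adding those back, label number 67867 + 68 = 67935 at 30 labels/s is 2264 s + 15 f = 0 h 37 min 44 s frame 15, i.e. 00:37:44;15.

00:37:44;15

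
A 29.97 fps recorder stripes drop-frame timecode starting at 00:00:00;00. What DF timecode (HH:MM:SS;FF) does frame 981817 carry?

Ten DF minutes hold 17982 frames, so frame 981817 lies in block 54 (frames 971028–989009) with 10789 frames into that block.
The block's first minute is 1800 frames and the rest 1798 each; 10789 frames reaches minute 5, so 54 × 18 + 5 × 2 = 982 labels have been skipped so far.
Adding those back, label number 981817 + 982 = 982799 at 30 labels/s is 32759 s + 29 f = 9 h 5 min 59 s frame 29, i.e. 09:05:59;29.

09:05:59;29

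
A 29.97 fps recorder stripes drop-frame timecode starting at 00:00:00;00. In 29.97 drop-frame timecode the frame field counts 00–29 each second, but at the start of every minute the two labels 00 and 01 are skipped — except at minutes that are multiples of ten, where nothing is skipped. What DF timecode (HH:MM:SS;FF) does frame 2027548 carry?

18:47:32;18

Ten DF minutes hold 17982 frames, so frame 2027548 lies in block 112 (frames 2013984–2031965) with 13564 frames into that block.
The block's first minute is 1800 frames and the rest 1798 each; 13564 frames reaches minute 7, so 112 × 18 + 7 × 2 = 2030 labels have been skipped so far.
Adding those back, label number 2027548 + 2030 = 2029578 at 30 labels/s is 67652 s + 18 f = 18 h 47 min 32 s frame 18, i.e. 18:47:32;18.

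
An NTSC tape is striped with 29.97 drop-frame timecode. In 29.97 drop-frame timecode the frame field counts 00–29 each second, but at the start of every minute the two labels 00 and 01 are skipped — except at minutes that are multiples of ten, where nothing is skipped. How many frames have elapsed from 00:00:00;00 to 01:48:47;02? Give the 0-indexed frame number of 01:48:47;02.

195616

Complete 10-minute blocks: 10, each 17982 frames → 179820.
Remaining 8 whole minutes in the current block: 1800 + 7 × 1798 = 14386 frames.
Within the current minute: 47 × 30 + 2 − 2 = 1410 (labels ;00/;01 skipped at this minute). Total = 179820 + 14386 + 1410 = 195616.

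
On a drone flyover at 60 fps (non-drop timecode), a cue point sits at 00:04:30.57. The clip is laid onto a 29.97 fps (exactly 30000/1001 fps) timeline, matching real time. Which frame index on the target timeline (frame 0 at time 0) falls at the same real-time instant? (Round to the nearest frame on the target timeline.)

Source frame index: (0×3600 + 4×60 + 30) × 60 + 57 = 16257.
Real time: 16257 / (60) = 5419/20 s.
Target frame: (5419/20) × (30000/1001) = 8128500/1001 ≈ 8120.380 → 8120.

frame 8120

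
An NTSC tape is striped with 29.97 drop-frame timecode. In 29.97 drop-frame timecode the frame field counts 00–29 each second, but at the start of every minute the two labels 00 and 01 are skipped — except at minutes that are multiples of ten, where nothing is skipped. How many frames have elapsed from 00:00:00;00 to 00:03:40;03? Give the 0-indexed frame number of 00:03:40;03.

6597

Complete 10-minute blocks: 0, each 17982 frames → 0.
Remaining 3 whole minutes in the current block: 1800 + 2 × 1798 = 5396 frames.
Within the current minute: 40 × 30 + 3 − 2 = 1201 (labels ;00/;01 skipped at this minute). Total = 0 + 5396 + 1201 = 6597.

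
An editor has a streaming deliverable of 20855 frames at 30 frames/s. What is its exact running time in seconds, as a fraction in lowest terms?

Running time = 20855 ÷ (30) = 20855 × 1/30 = 4171/6 s.

4171/6 seconds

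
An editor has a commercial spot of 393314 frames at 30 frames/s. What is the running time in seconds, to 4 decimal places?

13110.4667 seconds

Running time = 393314 × 1/30 = 196657/15 s ≈ 13110.4667 s.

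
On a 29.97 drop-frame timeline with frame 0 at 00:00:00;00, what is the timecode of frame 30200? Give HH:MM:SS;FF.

00:16:47;20

Ten DF minutes hold 17982 frames, so frame 30200 lies in block 1 (frames 17982–35963) with 12218 frames into that block.
The block's first minute is 1800 frames and the rest 1798 each; 12218 frames reaches minute 6, so 1 × 18 + 6 × 2 = 30 labels have been skipped so far.
Adding those back, label number 30200 + 30 = 30230 at 30 labels/s is 1007 s + 20 f = 0 h 16 min 47 s frame 20, i.e. 00:16:47;20.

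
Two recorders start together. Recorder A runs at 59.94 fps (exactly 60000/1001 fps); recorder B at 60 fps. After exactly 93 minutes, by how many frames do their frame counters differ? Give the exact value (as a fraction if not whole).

334800/1001 frames

93 min = 5580 s.
A emits 60000/1001 × 5580 = 334800000/1001 frames; B emits 60 × 5580 = 334800.
Difference = 334800/1001 frames (≈ 334.4655); B is ahead of A.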